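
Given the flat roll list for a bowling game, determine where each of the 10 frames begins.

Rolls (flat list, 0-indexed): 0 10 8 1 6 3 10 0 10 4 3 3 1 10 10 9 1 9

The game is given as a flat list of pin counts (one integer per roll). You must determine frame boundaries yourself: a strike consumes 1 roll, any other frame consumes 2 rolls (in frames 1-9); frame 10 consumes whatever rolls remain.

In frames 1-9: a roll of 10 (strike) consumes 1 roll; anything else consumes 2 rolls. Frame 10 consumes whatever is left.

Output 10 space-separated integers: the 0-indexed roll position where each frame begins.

Answer: 0 2 4 6 7 9 11 13 14 15

Derivation:
Frame 1 starts at roll index 0: rolls=0,10 (sum=10), consumes 2 rolls
Frame 2 starts at roll index 2: rolls=8,1 (sum=9), consumes 2 rolls
Frame 3 starts at roll index 4: rolls=6,3 (sum=9), consumes 2 rolls
Frame 4 starts at roll index 6: roll=10 (strike), consumes 1 roll
Frame 5 starts at roll index 7: rolls=0,10 (sum=10), consumes 2 rolls
Frame 6 starts at roll index 9: rolls=4,3 (sum=7), consumes 2 rolls
Frame 7 starts at roll index 11: rolls=3,1 (sum=4), consumes 2 rolls
Frame 8 starts at roll index 13: roll=10 (strike), consumes 1 roll
Frame 9 starts at roll index 14: roll=10 (strike), consumes 1 roll
Frame 10 starts at roll index 15: 3 remaining rolls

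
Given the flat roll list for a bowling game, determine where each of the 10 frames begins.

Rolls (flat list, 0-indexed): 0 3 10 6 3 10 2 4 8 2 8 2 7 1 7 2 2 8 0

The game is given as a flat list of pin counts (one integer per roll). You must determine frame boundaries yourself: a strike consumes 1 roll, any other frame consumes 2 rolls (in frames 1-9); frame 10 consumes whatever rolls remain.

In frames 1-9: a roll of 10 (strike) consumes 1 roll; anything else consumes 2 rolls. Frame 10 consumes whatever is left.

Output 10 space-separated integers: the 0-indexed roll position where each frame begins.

Answer: 0 2 3 5 6 8 10 12 14 16

Derivation:
Frame 1 starts at roll index 0: rolls=0,3 (sum=3), consumes 2 rolls
Frame 2 starts at roll index 2: roll=10 (strike), consumes 1 roll
Frame 3 starts at roll index 3: rolls=6,3 (sum=9), consumes 2 rolls
Frame 4 starts at roll index 5: roll=10 (strike), consumes 1 roll
Frame 5 starts at roll index 6: rolls=2,4 (sum=6), consumes 2 rolls
Frame 6 starts at roll index 8: rolls=8,2 (sum=10), consumes 2 rolls
Frame 7 starts at roll index 10: rolls=8,2 (sum=10), consumes 2 rolls
Frame 8 starts at roll index 12: rolls=7,1 (sum=8), consumes 2 rolls
Frame 9 starts at roll index 14: rolls=7,2 (sum=9), consumes 2 rolls
Frame 10 starts at roll index 16: 3 remaining rolls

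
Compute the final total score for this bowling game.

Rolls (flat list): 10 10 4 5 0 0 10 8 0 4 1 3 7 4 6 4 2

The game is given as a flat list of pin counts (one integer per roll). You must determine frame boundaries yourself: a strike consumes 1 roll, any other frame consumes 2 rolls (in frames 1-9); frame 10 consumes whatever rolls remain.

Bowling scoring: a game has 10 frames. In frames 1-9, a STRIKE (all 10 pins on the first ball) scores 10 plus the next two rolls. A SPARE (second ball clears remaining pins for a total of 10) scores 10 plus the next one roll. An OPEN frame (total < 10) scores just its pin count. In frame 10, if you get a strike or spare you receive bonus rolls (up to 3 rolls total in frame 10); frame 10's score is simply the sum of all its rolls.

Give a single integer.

Frame 1: STRIKE. 10 + next two rolls (10+4) = 24. Cumulative: 24
Frame 2: STRIKE. 10 + next two rolls (4+5) = 19. Cumulative: 43
Frame 3: OPEN (4+5=9). Cumulative: 52
Frame 4: OPEN (0+0=0). Cumulative: 52
Frame 5: STRIKE. 10 + next two rolls (8+0) = 18. Cumulative: 70
Frame 6: OPEN (8+0=8). Cumulative: 78
Frame 7: OPEN (4+1=5). Cumulative: 83
Frame 8: SPARE (3+7=10). 10 + next roll (4) = 14. Cumulative: 97
Frame 9: SPARE (4+6=10). 10 + next roll (4) = 14. Cumulative: 111
Frame 10: OPEN. Sum of all frame-10 rolls (4+2) = 6. Cumulative: 117

Answer: 117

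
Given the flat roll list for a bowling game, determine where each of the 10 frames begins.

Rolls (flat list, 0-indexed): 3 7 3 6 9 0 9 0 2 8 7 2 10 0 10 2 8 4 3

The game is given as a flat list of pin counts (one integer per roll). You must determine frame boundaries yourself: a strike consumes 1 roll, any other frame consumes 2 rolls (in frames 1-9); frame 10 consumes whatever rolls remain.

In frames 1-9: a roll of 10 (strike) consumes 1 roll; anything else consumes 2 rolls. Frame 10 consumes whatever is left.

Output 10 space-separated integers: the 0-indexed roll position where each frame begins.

Answer: 0 2 4 6 8 10 12 13 15 17

Derivation:
Frame 1 starts at roll index 0: rolls=3,7 (sum=10), consumes 2 rolls
Frame 2 starts at roll index 2: rolls=3,6 (sum=9), consumes 2 rolls
Frame 3 starts at roll index 4: rolls=9,0 (sum=9), consumes 2 rolls
Frame 4 starts at roll index 6: rolls=9,0 (sum=9), consumes 2 rolls
Frame 5 starts at roll index 8: rolls=2,8 (sum=10), consumes 2 rolls
Frame 6 starts at roll index 10: rolls=7,2 (sum=9), consumes 2 rolls
Frame 7 starts at roll index 12: roll=10 (strike), consumes 1 roll
Frame 8 starts at roll index 13: rolls=0,10 (sum=10), consumes 2 rolls
Frame 9 starts at roll index 15: rolls=2,8 (sum=10), consumes 2 rolls
Frame 10 starts at roll index 17: 2 remaining rolls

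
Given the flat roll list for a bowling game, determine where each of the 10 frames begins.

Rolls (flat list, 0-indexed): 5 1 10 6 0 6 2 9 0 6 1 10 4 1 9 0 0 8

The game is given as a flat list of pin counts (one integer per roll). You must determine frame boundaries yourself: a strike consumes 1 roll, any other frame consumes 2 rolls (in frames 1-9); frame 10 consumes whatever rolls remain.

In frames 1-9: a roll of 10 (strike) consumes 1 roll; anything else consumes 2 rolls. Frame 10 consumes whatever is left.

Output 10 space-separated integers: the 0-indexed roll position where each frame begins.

Frame 1 starts at roll index 0: rolls=5,1 (sum=6), consumes 2 rolls
Frame 2 starts at roll index 2: roll=10 (strike), consumes 1 roll
Frame 3 starts at roll index 3: rolls=6,0 (sum=6), consumes 2 rolls
Frame 4 starts at roll index 5: rolls=6,2 (sum=8), consumes 2 rolls
Frame 5 starts at roll index 7: rolls=9,0 (sum=9), consumes 2 rolls
Frame 6 starts at roll index 9: rolls=6,1 (sum=7), consumes 2 rolls
Frame 7 starts at roll index 11: roll=10 (strike), consumes 1 roll
Frame 8 starts at roll index 12: rolls=4,1 (sum=5), consumes 2 rolls
Frame 9 starts at roll index 14: rolls=9,0 (sum=9), consumes 2 rolls
Frame 10 starts at roll index 16: 2 remaining rolls

Answer: 0 2 3 5 7 9 11 12 14 16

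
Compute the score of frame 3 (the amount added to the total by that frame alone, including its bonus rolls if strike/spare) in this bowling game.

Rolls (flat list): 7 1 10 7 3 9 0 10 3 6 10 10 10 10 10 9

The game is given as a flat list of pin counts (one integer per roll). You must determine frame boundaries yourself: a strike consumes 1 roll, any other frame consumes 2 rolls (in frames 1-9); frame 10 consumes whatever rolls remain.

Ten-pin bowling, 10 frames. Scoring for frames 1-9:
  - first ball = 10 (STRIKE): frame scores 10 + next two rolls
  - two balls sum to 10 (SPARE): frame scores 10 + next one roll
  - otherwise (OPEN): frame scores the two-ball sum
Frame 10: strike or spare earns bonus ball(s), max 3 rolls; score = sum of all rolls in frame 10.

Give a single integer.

Answer: 19

Derivation:
Frame 1: OPEN (7+1=8). Cumulative: 8
Frame 2: STRIKE. 10 + next two rolls (7+3) = 20. Cumulative: 28
Frame 3: SPARE (7+3=10). 10 + next roll (9) = 19. Cumulative: 47
Frame 4: OPEN (9+0=9). Cumulative: 56
Frame 5: STRIKE. 10 + next two rolls (3+6) = 19. Cumulative: 75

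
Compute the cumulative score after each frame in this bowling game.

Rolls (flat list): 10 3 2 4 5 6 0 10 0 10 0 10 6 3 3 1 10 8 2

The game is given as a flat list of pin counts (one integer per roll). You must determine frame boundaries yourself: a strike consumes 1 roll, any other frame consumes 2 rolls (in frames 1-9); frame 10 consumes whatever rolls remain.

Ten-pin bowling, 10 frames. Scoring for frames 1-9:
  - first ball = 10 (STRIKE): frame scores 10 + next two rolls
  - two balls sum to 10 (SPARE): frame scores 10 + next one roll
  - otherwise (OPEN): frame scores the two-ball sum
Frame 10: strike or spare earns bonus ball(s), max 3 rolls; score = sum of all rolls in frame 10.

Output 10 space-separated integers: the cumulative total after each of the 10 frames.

Answer: 15 20 29 35 55 65 81 90 94 114

Derivation:
Frame 1: STRIKE. 10 + next two rolls (3+2) = 15. Cumulative: 15
Frame 2: OPEN (3+2=5). Cumulative: 20
Frame 3: OPEN (4+5=9). Cumulative: 29
Frame 4: OPEN (6+0=6). Cumulative: 35
Frame 5: STRIKE. 10 + next two rolls (0+10) = 20. Cumulative: 55
Frame 6: SPARE (0+10=10). 10 + next roll (0) = 10. Cumulative: 65
Frame 7: SPARE (0+10=10). 10 + next roll (6) = 16. Cumulative: 81
Frame 8: OPEN (6+3=9). Cumulative: 90
Frame 9: OPEN (3+1=4). Cumulative: 94
Frame 10: STRIKE. Sum of all frame-10 rolls (10+8+2) = 20. Cumulative: 114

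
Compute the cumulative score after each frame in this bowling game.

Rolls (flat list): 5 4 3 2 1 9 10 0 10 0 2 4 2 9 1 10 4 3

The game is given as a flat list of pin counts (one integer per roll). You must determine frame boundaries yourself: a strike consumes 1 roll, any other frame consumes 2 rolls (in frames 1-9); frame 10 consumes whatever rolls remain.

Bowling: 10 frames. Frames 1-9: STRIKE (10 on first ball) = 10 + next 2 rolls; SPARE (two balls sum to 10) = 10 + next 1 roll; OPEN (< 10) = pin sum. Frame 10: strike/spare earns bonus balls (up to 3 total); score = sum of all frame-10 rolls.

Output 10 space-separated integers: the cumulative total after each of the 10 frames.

Frame 1: OPEN (5+4=9). Cumulative: 9
Frame 2: OPEN (3+2=5). Cumulative: 14
Frame 3: SPARE (1+9=10). 10 + next roll (10) = 20. Cumulative: 34
Frame 4: STRIKE. 10 + next two rolls (0+10) = 20. Cumulative: 54
Frame 5: SPARE (0+10=10). 10 + next roll (0) = 10. Cumulative: 64
Frame 6: OPEN (0+2=2). Cumulative: 66
Frame 7: OPEN (4+2=6). Cumulative: 72
Frame 8: SPARE (9+1=10). 10 + next roll (10) = 20. Cumulative: 92
Frame 9: STRIKE. 10 + next two rolls (4+3) = 17. Cumulative: 109
Frame 10: OPEN. Sum of all frame-10 rolls (4+3) = 7. Cumulative: 116

Answer: 9 14 34 54 64 66 72 92 109 116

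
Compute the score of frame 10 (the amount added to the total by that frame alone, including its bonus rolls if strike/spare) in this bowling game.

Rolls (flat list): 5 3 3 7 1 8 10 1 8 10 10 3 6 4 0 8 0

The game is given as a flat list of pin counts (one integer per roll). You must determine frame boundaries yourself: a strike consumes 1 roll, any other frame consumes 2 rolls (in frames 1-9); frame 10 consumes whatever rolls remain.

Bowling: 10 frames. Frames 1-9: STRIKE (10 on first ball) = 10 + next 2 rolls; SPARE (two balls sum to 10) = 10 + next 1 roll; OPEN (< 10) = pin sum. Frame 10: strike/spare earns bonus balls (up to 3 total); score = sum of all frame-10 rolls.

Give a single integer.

Frame 1: OPEN (5+3=8). Cumulative: 8
Frame 2: SPARE (3+7=10). 10 + next roll (1) = 11. Cumulative: 19
Frame 3: OPEN (1+8=9). Cumulative: 28
Frame 4: STRIKE. 10 + next two rolls (1+8) = 19. Cumulative: 47
Frame 5: OPEN (1+8=9). Cumulative: 56
Frame 6: STRIKE. 10 + next two rolls (10+3) = 23. Cumulative: 79
Frame 7: STRIKE. 10 + next two rolls (3+6) = 19. Cumulative: 98
Frame 8: OPEN (3+6=9). Cumulative: 107
Frame 9: OPEN (4+0=4). Cumulative: 111
Frame 10: OPEN. Sum of all frame-10 rolls (8+0) = 8. Cumulative: 119

Answer: 8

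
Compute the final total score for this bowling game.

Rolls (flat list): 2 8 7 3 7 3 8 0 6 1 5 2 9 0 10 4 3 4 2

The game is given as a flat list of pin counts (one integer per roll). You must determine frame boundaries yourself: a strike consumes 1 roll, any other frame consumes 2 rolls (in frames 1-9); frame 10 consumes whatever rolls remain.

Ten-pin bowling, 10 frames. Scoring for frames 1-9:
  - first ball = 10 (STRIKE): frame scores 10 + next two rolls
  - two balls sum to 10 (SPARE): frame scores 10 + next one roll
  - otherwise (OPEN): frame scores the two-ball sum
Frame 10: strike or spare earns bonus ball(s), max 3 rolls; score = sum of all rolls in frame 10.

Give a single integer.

Frame 1: SPARE (2+8=10). 10 + next roll (7) = 17. Cumulative: 17
Frame 2: SPARE (7+3=10). 10 + next roll (7) = 17. Cumulative: 34
Frame 3: SPARE (7+3=10). 10 + next roll (8) = 18. Cumulative: 52
Frame 4: OPEN (8+0=8). Cumulative: 60
Frame 5: OPEN (6+1=7). Cumulative: 67
Frame 6: OPEN (5+2=7). Cumulative: 74
Frame 7: OPEN (9+0=9). Cumulative: 83
Frame 8: STRIKE. 10 + next two rolls (4+3) = 17. Cumulative: 100
Frame 9: OPEN (4+3=7). Cumulative: 107
Frame 10: OPEN. Sum of all frame-10 rolls (4+2) = 6. Cumulative: 113

Answer: 113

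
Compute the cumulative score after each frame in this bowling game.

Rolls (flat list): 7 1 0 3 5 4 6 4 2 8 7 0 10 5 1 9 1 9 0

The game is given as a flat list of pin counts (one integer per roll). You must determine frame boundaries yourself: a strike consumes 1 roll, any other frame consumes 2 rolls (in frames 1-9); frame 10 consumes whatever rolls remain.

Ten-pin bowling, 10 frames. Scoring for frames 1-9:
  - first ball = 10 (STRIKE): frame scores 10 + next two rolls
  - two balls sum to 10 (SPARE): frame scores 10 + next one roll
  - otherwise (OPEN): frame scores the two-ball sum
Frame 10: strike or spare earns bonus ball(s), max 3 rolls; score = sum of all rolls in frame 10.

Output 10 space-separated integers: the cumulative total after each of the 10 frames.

Answer: 8 11 20 32 49 56 72 78 97 106

Derivation:
Frame 1: OPEN (7+1=8). Cumulative: 8
Frame 2: OPEN (0+3=3). Cumulative: 11
Frame 3: OPEN (5+4=9). Cumulative: 20
Frame 4: SPARE (6+4=10). 10 + next roll (2) = 12. Cumulative: 32
Frame 5: SPARE (2+8=10). 10 + next roll (7) = 17. Cumulative: 49
Frame 6: OPEN (7+0=7). Cumulative: 56
Frame 7: STRIKE. 10 + next two rolls (5+1) = 16. Cumulative: 72
Frame 8: OPEN (5+1=6). Cumulative: 78
Frame 9: SPARE (9+1=10). 10 + next roll (9) = 19. Cumulative: 97
Frame 10: OPEN. Sum of all frame-10 rolls (9+0) = 9. Cumulative: 106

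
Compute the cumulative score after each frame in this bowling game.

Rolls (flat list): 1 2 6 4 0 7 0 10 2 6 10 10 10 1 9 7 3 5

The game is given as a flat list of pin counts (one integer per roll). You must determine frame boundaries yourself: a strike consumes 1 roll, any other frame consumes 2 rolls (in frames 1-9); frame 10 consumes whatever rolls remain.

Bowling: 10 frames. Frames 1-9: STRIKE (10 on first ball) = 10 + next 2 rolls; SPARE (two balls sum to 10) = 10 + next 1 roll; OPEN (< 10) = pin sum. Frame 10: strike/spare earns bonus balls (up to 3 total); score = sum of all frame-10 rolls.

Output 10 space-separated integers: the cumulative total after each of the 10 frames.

Frame 1: OPEN (1+2=3). Cumulative: 3
Frame 2: SPARE (6+4=10). 10 + next roll (0) = 10. Cumulative: 13
Frame 3: OPEN (0+7=7). Cumulative: 20
Frame 4: SPARE (0+10=10). 10 + next roll (2) = 12. Cumulative: 32
Frame 5: OPEN (2+6=8). Cumulative: 40
Frame 6: STRIKE. 10 + next two rolls (10+10) = 30. Cumulative: 70
Frame 7: STRIKE. 10 + next two rolls (10+1) = 21. Cumulative: 91
Frame 8: STRIKE. 10 + next two rolls (1+9) = 20. Cumulative: 111
Frame 9: SPARE (1+9=10). 10 + next roll (7) = 17. Cumulative: 128
Frame 10: SPARE. Sum of all frame-10 rolls (7+3+5) = 15. Cumulative: 143

Answer: 3 13 20 32 40 70 91 111 128 143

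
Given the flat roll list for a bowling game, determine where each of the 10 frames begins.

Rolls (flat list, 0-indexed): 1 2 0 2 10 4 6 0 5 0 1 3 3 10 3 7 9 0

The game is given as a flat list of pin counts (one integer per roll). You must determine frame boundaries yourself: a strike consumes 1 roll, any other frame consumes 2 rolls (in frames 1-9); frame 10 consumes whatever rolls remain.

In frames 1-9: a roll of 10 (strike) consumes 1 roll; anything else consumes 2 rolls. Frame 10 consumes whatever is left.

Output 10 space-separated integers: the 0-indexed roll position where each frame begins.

Frame 1 starts at roll index 0: rolls=1,2 (sum=3), consumes 2 rolls
Frame 2 starts at roll index 2: rolls=0,2 (sum=2), consumes 2 rolls
Frame 3 starts at roll index 4: roll=10 (strike), consumes 1 roll
Frame 4 starts at roll index 5: rolls=4,6 (sum=10), consumes 2 rolls
Frame 5 starts at roll index 7: rolls=0,5 (sum=5), consumes 2 rolls
Frame 6 starts at roll index 9: rolls=0,1 (sum=1), consumes 2 rolls
Frame 7 starts at roll index 11: rolls=3,3 (sum=6), consumes 2 rolls
Frame 8 starts at roll index 13: roll=10 (strike), consumes 1 roll
Frame 9 starts at roll index 14: rolls=3,7 (sum=10), consumes 2 rolls
Frame 10 starts at roll index 16: 2 remaining rolls

Answer: 0 2 4 5 7 9 11 13 14 16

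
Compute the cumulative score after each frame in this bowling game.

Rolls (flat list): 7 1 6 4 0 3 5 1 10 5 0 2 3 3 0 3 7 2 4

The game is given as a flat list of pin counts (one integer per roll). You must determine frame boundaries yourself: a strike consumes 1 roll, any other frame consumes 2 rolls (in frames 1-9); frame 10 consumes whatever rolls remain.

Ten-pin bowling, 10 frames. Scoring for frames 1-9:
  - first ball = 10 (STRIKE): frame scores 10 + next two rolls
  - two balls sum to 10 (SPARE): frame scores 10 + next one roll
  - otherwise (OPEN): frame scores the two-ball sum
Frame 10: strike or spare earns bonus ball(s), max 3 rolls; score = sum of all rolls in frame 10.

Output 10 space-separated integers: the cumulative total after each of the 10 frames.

Frame 1: OPEN (7+1=8). Cumulative: 8
Frame 2: SPARE (6+4=10). 10 + next roll (0) = 10. Cumulative: 18
Frame 3: OPEN (0+3=3). Cumulative: 21
Frame 4: OPEN (5+1=6). Cumulative: 27
Frame 5: STRIKE. 10 + next two rolls (5+0) = 15. Cumulative: 42
Frame 6: OPEN (5+0=5). Cumulative: 47
Frame 7: OPEN (2+3=5). Cumulative: 52
Frame 8: OPEN (3+0=3). Cumulative: 55
Frame 9: SPARE (3+7=10). 10 + next roll (2) = 12. Cumulative: 67
Frame 10: OPEN. Sum of all frame-10 rolls (2+4) = 6. Cumulative: 73

Answer: 8 18 21 27 42 47 52 55 67 73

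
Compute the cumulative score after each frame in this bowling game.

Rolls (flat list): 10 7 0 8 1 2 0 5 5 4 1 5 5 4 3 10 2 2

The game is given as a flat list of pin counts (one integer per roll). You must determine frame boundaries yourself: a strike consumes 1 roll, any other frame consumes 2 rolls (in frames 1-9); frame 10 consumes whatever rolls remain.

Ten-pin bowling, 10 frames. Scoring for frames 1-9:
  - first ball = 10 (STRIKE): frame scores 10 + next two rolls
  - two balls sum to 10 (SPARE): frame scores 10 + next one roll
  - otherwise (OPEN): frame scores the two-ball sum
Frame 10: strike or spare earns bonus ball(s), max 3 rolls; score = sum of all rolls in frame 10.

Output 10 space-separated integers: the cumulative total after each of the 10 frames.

Answer: 17 24 33 35 49 54 68 75 89 93

Derivation:
Frame 1: STRIKE. 10 + next two rolls (7+0) = 17. Cumulative: 17
Frame 2: OPEN (7+0=7). Cumulative: 24
Frame 3: OPEN (8+1=9). Cumulative: 33
Frame 4: OPEN (2+0=2). Cumulative: 35
Frame 5: SPARE (5+5=10). 10 + next roll (4) = 14. Cumulative: 49
Frame 6: OPEN (4+1=5). Cumulative: 54
Frame 7: SPARE (5+5=10). 10 + next roll (4) = 14. Cumulative: 68
Frame 8: OPEN (4+3=7). Cumulative: 75
Frame 9: STRIKE. 10 + next two rolls (2+2) = 14. Cumulative: 89
Frame 10: OPEN. Sum of all frame-10 rolls (2+2) = 4. Cumulative: 93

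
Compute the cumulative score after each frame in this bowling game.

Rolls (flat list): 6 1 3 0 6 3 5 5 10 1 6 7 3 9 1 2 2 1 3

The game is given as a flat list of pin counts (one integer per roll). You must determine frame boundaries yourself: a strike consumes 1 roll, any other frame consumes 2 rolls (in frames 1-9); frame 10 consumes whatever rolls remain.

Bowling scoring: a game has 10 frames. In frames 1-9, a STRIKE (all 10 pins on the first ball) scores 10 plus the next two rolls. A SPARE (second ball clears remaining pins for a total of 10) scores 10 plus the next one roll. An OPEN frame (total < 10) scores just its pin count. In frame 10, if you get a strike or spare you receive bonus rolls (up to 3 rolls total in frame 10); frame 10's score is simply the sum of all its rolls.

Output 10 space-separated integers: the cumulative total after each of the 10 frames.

Answer: 7 10 19 39 56 63 82 94 98 102

Derivation:
Frame 1: OPEN (6+1=7). Cumulative: 7
Frame 2: OPEN (3+0=3). Cumulative: 10
Frame 3: OPEN (6+3=9). Cumulative: 19
Frame 4: SPARE (5+5=10). 10 + next roll (10) = 20. Cumulative: 39
Frame 5: STRIKE. 10 + next two rolls (1+6) = 17. Cumulative: 56
Frame 6: OPEN (1+6=7). Cumulative: 63
Frame 7: SPARE (7+3=10). 10 + next roll (9) = 19. Cumulative: 82
Frame 8: SPARE (9+1=10). 10 + next roll (2) = 12. Cumulative: 94
Frame 9: OPEN (2+2=4). Cumulative: 98
Frame 10: OPEN. Sum of all frame-10 rolls (1+3) = 4. Cumulative: 102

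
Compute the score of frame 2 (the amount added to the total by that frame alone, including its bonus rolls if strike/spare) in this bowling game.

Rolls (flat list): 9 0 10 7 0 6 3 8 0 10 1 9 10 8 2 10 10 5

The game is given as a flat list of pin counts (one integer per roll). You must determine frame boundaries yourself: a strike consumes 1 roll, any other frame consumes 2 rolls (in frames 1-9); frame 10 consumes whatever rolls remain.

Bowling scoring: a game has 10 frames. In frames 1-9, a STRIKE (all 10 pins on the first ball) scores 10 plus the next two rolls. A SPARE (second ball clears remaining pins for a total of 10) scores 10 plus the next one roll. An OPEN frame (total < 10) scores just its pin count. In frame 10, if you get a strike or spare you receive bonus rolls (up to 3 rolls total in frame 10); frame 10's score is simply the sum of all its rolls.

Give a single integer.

Answer: 17

Derivation:
Frame 1: OPEN (9+0=9). Cumulative: 9
Frame 2: STRIKE. 10 + next two rolls (7+0) = 17. Cumulative: 26
Frame 3: OPEN (7+0=7). Cumulative: 33
Frame 4: OPEN (6+3=9). Cumulative: 42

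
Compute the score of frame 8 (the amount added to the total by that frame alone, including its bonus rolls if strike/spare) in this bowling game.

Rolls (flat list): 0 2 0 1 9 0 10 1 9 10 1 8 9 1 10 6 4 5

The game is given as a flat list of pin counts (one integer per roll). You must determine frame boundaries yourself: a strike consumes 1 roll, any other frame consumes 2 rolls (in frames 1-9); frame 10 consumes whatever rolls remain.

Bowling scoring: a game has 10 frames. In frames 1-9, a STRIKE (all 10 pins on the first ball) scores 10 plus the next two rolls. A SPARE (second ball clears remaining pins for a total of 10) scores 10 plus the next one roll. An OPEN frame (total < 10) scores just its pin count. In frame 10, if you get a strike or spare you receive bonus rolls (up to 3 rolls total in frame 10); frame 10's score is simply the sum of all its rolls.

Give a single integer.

Frame 1: OPEN (0+2=2). Cumulative: 2
Frame 2: OPEN (0+1=1). Cumulative: 3
Frame 3: OPEN (9+0=9). Cumulative: 12
Frame 4: STRIKE. 10 + next two rolls (1+9) = 20. Cumulative: 32
Frame 5: SPARE (1+9=10). 10 + next roll (10) = 20. Cumulative: 52
Frame 6: STRIKE. 10 + next two rolls (1+8) = 19. Cumulative: 71
Frame 7: OPEN (1+8=9). Cumulative: 80
Frame 8: SPARE (9+1=10). 10 + next roll (10) = 20. Cumulative: 100
Frame 9: STRIKE. 10 + next two rolls (6+4) = 20. Cumulative: 120
Frame 10: SPARE. Sum of all frame-10 rolls (6+4+5) = 15. Cumulative: 135

Answer: 20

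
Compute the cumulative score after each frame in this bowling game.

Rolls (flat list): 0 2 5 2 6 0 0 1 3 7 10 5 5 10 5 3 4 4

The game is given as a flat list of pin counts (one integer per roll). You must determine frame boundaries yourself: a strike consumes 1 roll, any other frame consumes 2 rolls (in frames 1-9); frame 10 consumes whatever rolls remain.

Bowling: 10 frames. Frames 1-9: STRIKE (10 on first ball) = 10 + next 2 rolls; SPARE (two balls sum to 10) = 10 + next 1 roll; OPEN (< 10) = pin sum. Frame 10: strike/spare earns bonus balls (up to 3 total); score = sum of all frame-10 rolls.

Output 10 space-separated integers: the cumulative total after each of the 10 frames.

Answer: 2 9 15 16 36 56 76 94 102 110

Derivation:
Frame 1: OPEN (0+2=2). Cumulative: 2
Frame 2: OPEN (5+2=7). Cumulative: 9
Frame 3: OPEN (6+0=6). Cumulative: 15
Frame 4: OPEN (0+1=1). Cumulative: 16
Frame 5: SPARE (3+7=10). 10 + next roll (10) = 20. Cumulative: 36
Frame 6: STRIKE. 10 + next two rolls (5+5) = 20. Cumulative: 56
Frame 7: SPARE (5+5=10). 10 + next roll (10) = 20. Cumulative: 76
Frame 8: STRIKE. 10 + next two rolls (5+3) = 18. Cumulative: 94
Frame 9: OPEN (5+3=8). Cumulative: 102
Frame 10: OPEN. Sum of all frame-10 rolls (4+4) = 8. Cumulative: 110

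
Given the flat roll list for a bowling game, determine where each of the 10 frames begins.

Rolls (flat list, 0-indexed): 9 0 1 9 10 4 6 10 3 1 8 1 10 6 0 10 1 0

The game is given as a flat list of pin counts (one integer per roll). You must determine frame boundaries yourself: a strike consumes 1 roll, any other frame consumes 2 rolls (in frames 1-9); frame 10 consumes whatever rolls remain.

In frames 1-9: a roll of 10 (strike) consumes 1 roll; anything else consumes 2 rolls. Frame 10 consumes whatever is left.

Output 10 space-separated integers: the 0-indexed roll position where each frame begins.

Answer: 0 2 4 5 7 8 10 12 13 15

Derivation:
Frame 1 starts at roll index 0: rolls=9,0 (sum=9), consumes 2 rolls
Frame 2 starts at roll index 2: rolls=1,9 (sum=10), consumes 2 rolls
Frame 3 starts at roll index 4: roll=10 (strike), consumes 1 roll
Frame 4 starts at roll index 5: rolls=4,6 (sum=10), consumes 2 rolls
Frame 5 starts at roll index 7: roll=10 (strike), consumes 1 roll
Frame 6 starts at roll index 8: rolls=3,1 (sum=4), consumes 2 rolls
Frame 7 starts at roll index 10: rolls=8,1 (sum=9), consumes 2 rolls
Frame 8 starts at roll index 12: roll=10 (strike), consumes 1 roll
Frame 9 starts at roll index 13: rolls=6,0 (sum=6), consumes 2 rolls
Frame 10 starts at roll index 15: 3 remaining rolls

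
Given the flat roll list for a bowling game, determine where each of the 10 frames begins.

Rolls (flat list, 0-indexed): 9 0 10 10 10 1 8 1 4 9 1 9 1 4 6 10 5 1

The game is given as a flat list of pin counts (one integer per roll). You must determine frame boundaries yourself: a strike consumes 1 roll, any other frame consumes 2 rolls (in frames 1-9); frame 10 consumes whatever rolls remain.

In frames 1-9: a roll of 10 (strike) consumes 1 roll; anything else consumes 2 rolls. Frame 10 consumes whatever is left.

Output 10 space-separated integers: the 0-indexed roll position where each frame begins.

Answer: 0 2 3 4 5 7 9 11 13 15

Derivation:
Frame 1 starts at roll index 0: rolls=9,0 (sum=9), consumes 2 rolls
Frame 2 starts at roll index 2: roll=10 (strike), consumes 1 roll
Frame 3 starts at roll index 3: roll=10 (strike), consumes 1 roll
Frame 4 starts at roll index 4: roll=10 (strike), consumes 1 roll
Frame 5 starts at roll index 5: rolls=1,8 (sum=9), consumes 2 rolls
Frame 6 starts at roll index 7: rolls=1,4 (sum=5), consumes 2 rolls
Frame 7 starts at roll index 9: rolls=9,1 (sum=10), consumes 2 rolls
Frame 8 starts at roll index 11: rolls=9,1 (sum=10), consumes 2 rolls
Frame 9 starts at roll index 13: rolls=4,6 (sum=10), consumes 2 rolls
Frame 10 starts at roll index 15: 3 remaining rolls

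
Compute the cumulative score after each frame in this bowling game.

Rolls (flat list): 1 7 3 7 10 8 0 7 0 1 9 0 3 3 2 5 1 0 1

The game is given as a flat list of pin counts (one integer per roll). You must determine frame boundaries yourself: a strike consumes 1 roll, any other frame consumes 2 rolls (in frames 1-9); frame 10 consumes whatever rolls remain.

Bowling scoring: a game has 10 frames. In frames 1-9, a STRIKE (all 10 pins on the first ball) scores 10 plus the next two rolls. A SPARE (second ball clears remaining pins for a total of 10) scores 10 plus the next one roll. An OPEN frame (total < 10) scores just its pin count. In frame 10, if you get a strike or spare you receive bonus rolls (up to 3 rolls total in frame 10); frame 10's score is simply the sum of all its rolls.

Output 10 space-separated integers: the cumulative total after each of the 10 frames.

Frame 1: OPEN (1+7=8). Cumulative: 8
Frame 2: SPARE (3+7=10). 10 + next roll (10) = 20. Cumulative: 28
Frame 3: STRIKE. 10 + next two rolls (8+0) = 18. Cumulative: 46
Frame 4: OPEN (8+0=8). Cumulative: 54
Frame 5: OPEN (7+0=7). Cumulative: 61
Frame 6: SPARE (1+9=10). 10 + next roll (0) = 10. Cumulative: 71
Frame 7: OPEN (0+3=3). Cumulative: 74
Frame 8: OPEN (3+2=5). Cumulative: 79
Frame 9: OPEN (5+1=6). Cumulative: 85
Frame 10: OPEN. Sum of all frame-10 rolls (0+1) = 1. Cumulative: 86

Answer: 8 28 46 54 61 71 74 79 85 86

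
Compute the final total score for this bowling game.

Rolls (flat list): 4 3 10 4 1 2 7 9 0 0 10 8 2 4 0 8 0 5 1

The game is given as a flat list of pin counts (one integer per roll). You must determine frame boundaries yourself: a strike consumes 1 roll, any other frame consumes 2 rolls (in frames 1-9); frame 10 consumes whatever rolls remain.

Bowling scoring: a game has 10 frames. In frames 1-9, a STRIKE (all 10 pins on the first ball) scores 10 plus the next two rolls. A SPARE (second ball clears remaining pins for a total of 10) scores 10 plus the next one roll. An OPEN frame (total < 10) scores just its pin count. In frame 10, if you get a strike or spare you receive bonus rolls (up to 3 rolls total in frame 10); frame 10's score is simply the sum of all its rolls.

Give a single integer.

Frame 1: OPEN (4+3=7). Cumulative: 7
Frame 2: STRIKE. 10 + next two rolls (4+1) = 15. Cumulative: 22
Frame 3: OPEN (4+1=5). Cumulative: 27
Frame 4: OPEN (2+7=9). Cumulative: 36
Frame 5: OPEN (9+0=9). Cumulative: 45
Frame 6: SPARE (0+10=10). 10 + next roll (8) = 18. Cumulative: 63
Frame 7: SPARE (8+2=10). 10 + next roll (4) = 14. Cumulative: 77
Frame 8: OPEN (4+0=4). Cumulative: 81
Frame 9: OPEN (8+0=8). Cumulative: 89
Frame 10: OPEN. Sum of all frame-10 rolls (5+1) = 6. Cumulative: 95

Answer: 95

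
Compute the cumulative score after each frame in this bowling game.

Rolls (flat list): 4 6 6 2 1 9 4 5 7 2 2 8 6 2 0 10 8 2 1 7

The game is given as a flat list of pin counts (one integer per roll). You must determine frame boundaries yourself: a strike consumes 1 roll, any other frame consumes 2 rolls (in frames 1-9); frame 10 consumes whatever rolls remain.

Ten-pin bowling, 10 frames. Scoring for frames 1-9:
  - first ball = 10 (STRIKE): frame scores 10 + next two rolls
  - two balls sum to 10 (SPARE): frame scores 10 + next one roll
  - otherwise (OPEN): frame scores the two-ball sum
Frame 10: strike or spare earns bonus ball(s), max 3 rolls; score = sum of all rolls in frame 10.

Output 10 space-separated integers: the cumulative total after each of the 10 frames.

Answer: 16 24 38 47 56 72 80 98 109 117

Derivation:
Frame 1: SPARE (4+6=10). 10 + next roll (6) = 16. Cumulative: 16
Frame 2: OPEN (6+2=8). Cumulative: 24
Frame 3: SPARE (1+9=10). 10 + next roll (4) = 14. Cumulative: 38
Frame 4: OPEN (4+5=9). Cumulative: 47
Frame 5: OPEN (7+2=9). Cumulative: 56
Frame 6: SPARE (2+8=10). 10 + next roll (6) = 16. Cumulative: 72
Frame 7: OPEN (6+2=8). Cumulative: 80
Frame 8: SPARE (0+10=10). 10 + next roll (8) = 18. Cumulative: 98
Frame 9: SPARE (8+2=10). 10 + next roll (1) = 11. Cumulative: 109
Frame 10: OPEN. Sum of all frame-10 rolls (1+7) = 8. Cumulative: 117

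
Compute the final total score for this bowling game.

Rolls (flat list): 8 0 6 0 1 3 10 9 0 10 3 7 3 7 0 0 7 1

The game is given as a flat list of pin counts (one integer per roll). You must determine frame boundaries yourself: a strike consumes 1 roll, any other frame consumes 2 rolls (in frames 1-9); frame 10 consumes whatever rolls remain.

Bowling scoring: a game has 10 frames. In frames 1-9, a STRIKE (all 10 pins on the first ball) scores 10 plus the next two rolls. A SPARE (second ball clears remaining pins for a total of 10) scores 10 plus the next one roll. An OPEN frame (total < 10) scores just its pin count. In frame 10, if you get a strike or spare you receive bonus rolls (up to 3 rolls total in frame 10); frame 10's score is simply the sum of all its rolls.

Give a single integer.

Answer: 97

Derivation:
Frame 1: OPEN (8+0=8). Cumulative: 8
Frame 2: OPEN (6+0=6). Cumulative: 14
Frame 3: OPEN (1+3=4). Cumulative: 18
Frame 4: STRIKE. 10 + next two rolls (9+0) = 19. Cumulative: 37
Frame 5: OPEN (9+0=9). Cumulative: 46
Frame 6: STRIKE. 10 + next two rolls (3+7) = 20. Cumulative: 66
Frame 7: SPARE (3+7=10). 10 + next roll (3) = 13. Cumulative: 79
Frame 8: SPARE (3+7=10). 10 + next roll (0) = 10. Cumulative: 89
Frame 9: OPEN (0+0=0). Cumulative: 89
Frame 10: OPEN. Sum of all frame-10 rolls (7+1) = 8. Cumulative: 97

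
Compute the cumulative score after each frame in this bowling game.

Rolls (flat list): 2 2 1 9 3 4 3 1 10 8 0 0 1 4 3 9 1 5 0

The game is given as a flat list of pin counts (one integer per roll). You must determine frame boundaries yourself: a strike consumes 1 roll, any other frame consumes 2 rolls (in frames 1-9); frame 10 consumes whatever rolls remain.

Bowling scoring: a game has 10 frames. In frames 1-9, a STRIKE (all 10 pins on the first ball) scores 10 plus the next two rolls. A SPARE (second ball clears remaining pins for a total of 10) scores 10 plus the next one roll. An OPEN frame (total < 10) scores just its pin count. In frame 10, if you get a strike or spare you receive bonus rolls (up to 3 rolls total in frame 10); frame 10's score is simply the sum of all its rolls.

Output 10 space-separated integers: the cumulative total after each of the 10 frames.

Frame 1: OPEN (2+2=4). Cumulative: 4
Frame 2: SPARE (1+9=10). 10 + next roll (3) = 13. Cumulative: 17
Frame 3: OPEN (3+4=7). Cumulative: 24
Frame 4: OPEN (3+1=4). Cumulative: 28
Frame 5: STRIKE. 10 + next two rolls (8+0) = 18. Cumulative: 46
Frame 6: OPEN (8+0=8). Cumulative: 54
Frame 7: OPEN (0+1=1). Cumulative: 55
Frame 8: OPEN (4+3=7). Cumulative: 62
Frame 9: SPARE (9+1=10). 10 + next roll (5) = 15. Cumulative: 77
Frame 10: OPEN. Sum of all frame-10 rolls (5+0) = 5. Cumulative: 82

Answer: 4 17 24 28 46 54 55 62 77 82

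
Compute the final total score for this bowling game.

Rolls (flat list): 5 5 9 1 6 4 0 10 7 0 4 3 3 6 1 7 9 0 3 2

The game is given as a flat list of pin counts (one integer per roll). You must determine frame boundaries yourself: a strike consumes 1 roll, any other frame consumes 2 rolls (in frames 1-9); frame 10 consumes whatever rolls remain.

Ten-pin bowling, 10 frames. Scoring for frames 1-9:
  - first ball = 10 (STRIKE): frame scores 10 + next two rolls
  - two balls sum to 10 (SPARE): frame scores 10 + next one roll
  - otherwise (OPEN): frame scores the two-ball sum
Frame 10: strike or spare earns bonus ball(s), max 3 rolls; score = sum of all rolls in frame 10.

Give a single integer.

Answer: 107

Derivation:
Frame 1: SPARE (5+5=10). 10 + next roll (9) = 19. Cumulative: 19
Frame 2: SPARE (9+1=10). 10 + next roll (6) = 16. Cumulative: 35
Frame 3: SPARE (6+4=10). 10 + next roll (0) = 10. Cumulative: 45
Frame 4: SPARE (0+10=10). 10 + next roll (7) = 17. Cumulative: 62
Frame 5: OPEN (7+0=7). Cumulative: 69
Frame 6: OPEN (4+3=7). Cumulative: 76
Frame 7: OPEN (3+6=9). Cumulative: 85
Frame 8: OPEN (1+7=8). Cumulative: 93
Frame 9: OPEN (9+0=9). Cumulative: 102
Frame 10: OPEN. Sum of all frame-10 rolls (3+2) = 5. Cumulative: 107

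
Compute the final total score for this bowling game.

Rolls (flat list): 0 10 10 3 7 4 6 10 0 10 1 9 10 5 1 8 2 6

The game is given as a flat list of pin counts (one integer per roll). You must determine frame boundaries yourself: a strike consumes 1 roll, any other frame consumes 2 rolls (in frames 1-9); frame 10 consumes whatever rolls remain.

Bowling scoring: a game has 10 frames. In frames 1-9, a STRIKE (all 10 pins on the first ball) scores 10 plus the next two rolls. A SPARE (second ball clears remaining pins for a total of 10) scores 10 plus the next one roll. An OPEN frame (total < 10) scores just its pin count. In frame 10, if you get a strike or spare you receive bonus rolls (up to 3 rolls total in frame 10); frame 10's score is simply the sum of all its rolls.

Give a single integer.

Frame 1: SPARE (0+10=10). 10 + next roll (10) = 20. Cumulative: 20
Frame 2: STRIKE. 10 + next two rolls (3+7) = 20. Cumulative: 40
Frame 3: SPARE (3+7=10). 10 + next roll (4) = 14. Cumulative: 54
Frame 4: SPARE (4+6=10). 10 + next roll (10) = 20. Cumulative: 74
Frame 5: STRIKE. 10 + next two rolls (0+10) = 20. Cumulative: 94
Frame 6: SPARE (0+10=10). 10 + next roll (1) = 11. Cumulative: 105
Frame 7: SPARE (1+9=10). 10 + next roll (10) = 20. Cumulative: 125
Frame 8: STRIKE. 10 + next two rolls (5+1) = 16. Cumulative: 141
Frame 9: OPEN (5+1=6). Cumulative: 147
Frame 10: SPARE. Sum of all frame-10 rolls (8+2+6) = 16. Cumulative: 163

Answer: 163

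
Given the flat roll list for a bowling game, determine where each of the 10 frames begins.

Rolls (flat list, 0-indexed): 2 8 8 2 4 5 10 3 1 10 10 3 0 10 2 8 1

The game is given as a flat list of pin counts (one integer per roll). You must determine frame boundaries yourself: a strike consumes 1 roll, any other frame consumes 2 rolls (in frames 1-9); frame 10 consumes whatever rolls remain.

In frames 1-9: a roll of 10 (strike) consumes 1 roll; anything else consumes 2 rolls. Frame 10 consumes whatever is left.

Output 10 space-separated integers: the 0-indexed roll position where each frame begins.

Answer: 0 2 4 6 7 9 10 11 13 14

Derivation:
Frame 1 starts at roll index 0: rolls=2,8 (sum=10), consumes 2 rolls
Frame 2 starts at roll index 2: rolls=8,2 (sum=10), consumes 2 rolls
Frame 3 starts at roll index 4: rolls=4,5 (sum=9), consumes 2 rolls
Frame 4 starts at roll index 6: roll=10 (strike), consumes 1 roll
Frame 5 starts at roll index 7: rolls=3,1 (sum=4), consumes 2 rolls
Frame 6 starts at roll index 9: roll=10 (strike), consumes 1 roll
Frame 7 starts at roll index 10: roll=10 (strike), consumes 1 roll
Frame 8 starts at roll index 11: rolls=3,0 (sum=3), consumes 2 rolls
Frame 9 starts at roll index 13: roll=10 (strike), consumes 1 roll
Frame 10 starts at roll index 14: 3 remaining rolls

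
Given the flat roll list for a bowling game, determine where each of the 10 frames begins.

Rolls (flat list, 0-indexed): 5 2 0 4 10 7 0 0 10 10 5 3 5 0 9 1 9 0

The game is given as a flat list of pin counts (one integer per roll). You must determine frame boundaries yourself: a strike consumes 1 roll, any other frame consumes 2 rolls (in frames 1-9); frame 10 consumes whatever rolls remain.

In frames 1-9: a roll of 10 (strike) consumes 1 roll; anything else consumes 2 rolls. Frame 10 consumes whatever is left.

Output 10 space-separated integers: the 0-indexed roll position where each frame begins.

Frame 1 starts at roll index 0: rolls=5,2 (sum=7), consumes 2 rolls
Frame 2 starts at roll index 2: rolls=0,4 (sum=4), consumes 2 rolls
Frame 3 starts at roll index 4: roll=10 (strike), consumes 1 roll
Frame 4 starts at roll index 5: rolls=7,0 (sum=7), consumes 2 rolls
Frame 5 starts at roll index 7: rolls=0,10 (sum=10), consumes 2 rolls
Frame 6 starts at roll index 9: roll=10 (strike), consumes 1 roll
Frame 7 starts at roll index 10: rolls=5,3 (sum=8), consumes 2 rolls
Frame 8 starts at roll index 12: rolls=5,0 (sum=5), consumes 2 rolls
Frame 9 starts at roll index 14: rolls=9,1 (sum=10), consumes 2 rolls
Frame 10 starts at roll index 16: 2 remaining rolls

Answer: 0 2 4 5 7 9 10 12 14 16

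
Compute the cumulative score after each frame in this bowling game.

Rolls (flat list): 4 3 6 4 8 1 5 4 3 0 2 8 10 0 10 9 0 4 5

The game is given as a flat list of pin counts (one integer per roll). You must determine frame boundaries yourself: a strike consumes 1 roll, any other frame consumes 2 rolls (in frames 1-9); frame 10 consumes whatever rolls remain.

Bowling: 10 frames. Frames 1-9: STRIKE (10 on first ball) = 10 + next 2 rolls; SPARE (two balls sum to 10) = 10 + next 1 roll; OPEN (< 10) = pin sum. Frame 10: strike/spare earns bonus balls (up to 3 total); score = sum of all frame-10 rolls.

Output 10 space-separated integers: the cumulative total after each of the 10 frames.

Answer: 7 25 34 43 46 66 86 105 114 123

Derivation:
Frame 1: OPEN (4+3=7). Cumulative: 7
Frame 2: SPARE (6+4=10). 10 + next roll (8) = 18. Cumulative: 25
Frame 3: OPEN (8+1=9). Cumulative: 34
Frame 4: OPEN (5+4=9). Cumulative: 43
Frame 5: OPEN (3+0=3). Cumulative: 46
Frame 6: SPARE (2+8=10). 10 + next roll (10) = 20. Cumulative: 66
Frame 7: STRIKE. 10 + next two rolls (0+10) = 20. Cumulative: 86
Frame 8: SPARE (0+10=10). 10 + next roll (9) = 19. Cumulative: 105
Frame 9: OPEN (9+0=9). Cumulative: 114
Frame 10: OPEN. Sum of all frame-10 rolls (4+5) = 9. Cumulative: 123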